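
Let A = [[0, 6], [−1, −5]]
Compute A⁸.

[[−12354, −37830], [6305, 19171]]

tr A = −5 and det A = 6, so the characteristic polynomial is λ² − (−5)λ + (6) with roots −2 and −3.
Eigenvectors give P = [[3, −2], [−1, 1]] with P⁻¹ = [[1, 2], [1, 3]], and A = P·diag(−2, −3)·P⁻¹.
Then A⁸ = P·diag(256, 6561)·P⁻¹ = [[768, −13122], [−256, 6561]] · [[1, 2], [1, 3]] = [[−12354, −37830], [6305, 19171]].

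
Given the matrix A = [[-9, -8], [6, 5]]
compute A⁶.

[[2913, 2912], [-2184, -2183]]

tr A = -4 and det A = 3, so the characteristic polynomial is λ² − (-4)λ + (3) with roots -3 and -1.
Eigenvectors give P = [[4, -1], [-3, 1]] with P⁻¹ = [[1, 1], [3, 4]], and A = P·diag(-3, -1)·P⁻¹.
Then A⁶ = P·diag(729, 1)·P⁻¹ = [[2916, -1], [-2187, 1]] · [[1, 1], [3, 4]] = [[2913, 2912], [-2184, -2183]].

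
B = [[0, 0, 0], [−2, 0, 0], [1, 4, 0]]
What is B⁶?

[[0, 0, 0], [0, 0, 0], [0, 0, 0]]

B is strictly triangular, hence nilpotent: B³ = 0, so B⁶ = 0.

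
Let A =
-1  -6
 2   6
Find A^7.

tr A = 5 and det A = 6, so the characteristic polynomial is λ² − (5)λ + (6) with roots 3 and 2.
Eigenvectors give P = [[3, 2], [-2, -1]] with P⁻¹ = [[-1, -2], [2, 3]], and A = P·diag(3, 2)·P⁻¹.
Then A^7 = P·diag(2187, 128)·P⁻¹ = [[6561, 256], [-4374, -128]] · [[-1, -2], [2, 3]] = [[-6049, -12354], [4118, 8364]].

[[-6049, -12354], [4118, 8364]]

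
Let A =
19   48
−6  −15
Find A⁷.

[[19675, 52464], [−6558, −17487]]

tr A = 4 and det A = 3, so the characteristic polynomial is λ² − (4)λ + (3) with roots 1 and 3.
Eigenvectors give P = [[−8, −3], [3, 1]] with P⁻¹ = [[1, 3], [−3, −8]], and A = P·diag(1, 3)·P⁻¹.
Then A⁷ = P·diag(1, 2187)·P⁻¹ = [[−8, −6561], [3, 2187]] · [[1, 3], [−3, −8]] = [[19675, 52464], [−6558, −17487]].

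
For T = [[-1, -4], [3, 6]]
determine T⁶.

[[-1931, -2660], [1995, 2724]]

tr T = 5 and det T = 6, so the characteristic polynomial is λ² − (5)λ + (6) with roots 2 and 3.
Eigenvectors give P = [[-4, 1], [3, -1]] with P⁻¹ = [[-1, -1], [-3, -4]], and T = P·diag(2, 3)·P⁻¹.
Then T⁶ = P·diag(64, 729)·P⁻¹ = [[-256, 729], [192, -729]] · [[-1, -1], [-3, -4]] = [[-1931, -2660], [1995, 2724]].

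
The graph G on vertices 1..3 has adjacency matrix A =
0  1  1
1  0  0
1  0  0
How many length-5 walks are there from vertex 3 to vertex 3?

0

The number of length-5 walks from vertex 3 to vertex 3 is entry (3,3) of A^5, where A is the adjacency matrix.
A^2 = [[2, 0, 0], [0, 1, 1], [0, 1, 1]]
A^3 = [[0, 2, 2], [2, 0, 0], [2, 0, 0]]
A^4 = [[4, 0, 0], [0, 2, 2], [0, 2, 2]]
A^5 = [[0, 4, 4], [4, 0, 0], [4, 0, 0]]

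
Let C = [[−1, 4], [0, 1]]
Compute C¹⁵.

[[−1, 4], [0, 1]]

C² = I (check: tr C = 0 and det C = −1), so C¹⁵ = C since 15 is odd.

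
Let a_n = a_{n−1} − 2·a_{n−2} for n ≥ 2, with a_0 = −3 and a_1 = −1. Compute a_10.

With companion matrix A = [[1, −2], [1, 0]], [a_n, a_{n−1}]ᵀ = A·[a_{n−1}, a_{n−2}]ᵀ, so [a_10, a_9]ᵀ = A⁹·[a_1, a_0]ᵀ.
A⁹ = [[−11, 34], [−17, 6]], giving [a_10, a_9]ᵀ = [[−91], [−1]].

−91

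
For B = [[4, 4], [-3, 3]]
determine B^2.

[[4, 28], [-21, -3]]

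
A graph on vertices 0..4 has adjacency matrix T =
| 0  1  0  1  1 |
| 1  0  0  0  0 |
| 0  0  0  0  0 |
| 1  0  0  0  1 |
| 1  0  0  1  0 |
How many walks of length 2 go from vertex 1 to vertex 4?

The number of length-2 walks from vertex 1 to vertex 4 is entry (1,4) of T², where T is the adjacency matrix.
T² = [[3, 0, 0, 1, 1], [0, 1, 0, 1, 1], [0, 0, 0, 0, 0], [1, 1, 0, 2, 1], [1, 1, 0, 1, 2]]

1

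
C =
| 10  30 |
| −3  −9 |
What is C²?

C² = C (a projection; rank 1, trace 1), so C² = C.

[[10, 30], [−3, −9]]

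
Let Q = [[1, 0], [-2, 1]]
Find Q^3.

Q = I + N where N = [[0, 0], [-2, 0]] is strictly lower-triangular, so N^2 = 0.
(I + N)^3 = I + 3·N = [[1, 0], [-6, 1]].

[[1, 0], [-6, 1]]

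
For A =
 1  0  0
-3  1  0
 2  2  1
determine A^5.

[[1, 0, 0], [-15, 1, 0], [-50, 10, 1]]

A = I + N where N = [[0, 0, 0], [-3, 0, 0], [2, 2, 0]] is strictly lower-triangular, so N^3 = 0.
(I + N)^5 = I + 5·N + 10·N^2 = [[1, 0, 0], [-15, 1, 0], [-50, 10, 1]].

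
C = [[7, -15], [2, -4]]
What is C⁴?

tr C = 3 and det C = 2, so the characteristic polynomial is λ² − (3)λ + (2) with roots 1 and 2.
Eigenvectors give P = [[5, 3], [2, 1]] with P⁻¹ = [[-1, 3], [2, -5]], and C = P·diag(1, 2)·P⁻¹.
Then C⁴ = P·diag(1, 16)·P⁻¹ = [[5, 48], [2, 16]] · [[-1, 3], [2, -5]] = [[91, -225], [30, -74]].

[[91, -225], [30, -74]]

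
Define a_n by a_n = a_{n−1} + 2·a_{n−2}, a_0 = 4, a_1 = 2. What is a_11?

4094

With companion matrix A = [[1, 2], [1, 0]], [a_n, a_{n−1}]ᵀ = A·[a_{n−1}, a_{n−2}]ᵀ, so [a_11, a_10]ᵀ = A¹⁰·[a_1, a_0]ᵀ.
A¹⁰ = [[683, 682], [341, 342]], giving [a_11, a_10]ᵀ = [[4094], [2050]].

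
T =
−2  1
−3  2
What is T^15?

T² = I (check: tr T = 0 and det T = −1), so T^15 = T since 15 is odd.

[[−2, 1], [−3, 2]]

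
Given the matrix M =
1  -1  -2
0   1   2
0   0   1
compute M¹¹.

[[1, -11, -132], [0, 1, 22], [0, 0, 1]]

M = I + N where N = [[0, -1, -2], [0, 0, 2], [0, 0, 0]] is strictly upper-triangular, so N³ = 0.
(I + N)¹¹ = I + 11·N + 55·N² = [[1, -11, -132], [0, 1, 22], [0, 0, 1]].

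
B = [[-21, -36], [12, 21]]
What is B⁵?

tr B = 0 and det B = -9, so the characteristic polynomial is λ² − (0)λ + (-9) with roots -3 and 3.
Eigenvectors give P = [[-2, -3], [1, 2]] with P⁻¹ = [[-2, -3], [1, 2]], and B = P·diag(-3, 3)·P⁻¹.
Then B⁵ = P·diag(-243, 243)·P⁻¹ = [[486, -729], [-243, 486]] · [[-2, -3], [1, 2]] = [[-1701, -2916], [972, 1701]].

[[-1701, -2916], [972, 1701]]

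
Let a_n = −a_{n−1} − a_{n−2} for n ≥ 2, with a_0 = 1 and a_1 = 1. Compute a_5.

−2

With companion matrix T = [[−1, −1], [1, 0]], [a_n, a_{n−1}]ᵀ = T·[a_{n−1}, a_{n−2}]ᵀ, so [a_5, a_4]ᵀ = T⁴·[a_1, a_0]ᵀ.
T⁴ = [[−1, −1], [1, 0]], giving [a_5, a_4]ᵀ = [[−2], [1]].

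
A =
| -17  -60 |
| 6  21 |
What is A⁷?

tr A = 4 and det A = 3, so the characteristic polynomial is λ² − (4)λ + (3) with roots 3 and 1.
Eigenvectors give P = [[-3, 10], [1, -3]] with P⁻¹ = [[3, 10], [1, 3]], and A = P·diag(3, 1)·P⁻¹.
Then A⁷ = P·diag(2187, 1)·P⁻¹ = [[-6561, 10], [2187, -3]] · [[3, 10], [1, 3]] = [[-19673, -65580], [6558, 21861]].

[[-19673, -65580], [6558, 21861]]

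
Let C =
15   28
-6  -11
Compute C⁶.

[[5097, 10192], [-2184, -4367]]

tr C = 4 and det C = 3, so the characteristic polynomial is λ² − (4)λ + (3) with roots 1 and 3.
Eigenvectors give P = [[-2, -7], [1, 3]] with P⁻¹ = [[3, 7], [-1, -2]], and C = P·diag(1, 3)·P⁻¹.
Then C⁶ = P·diag(1, 729)·P⁻¹ = [[-2, -5103], [1, 2187]] · [[3, 7], [-1, -2]] = [[5097, 10192], [-2184, -4367]].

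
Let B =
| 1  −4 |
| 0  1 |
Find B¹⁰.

B = I + N where N = [[0, −4], [0, 0]] is strictly upper-triangular, so N² = 0.
(I + N)¹⁰ = I + 10·N = [[1, −40], [0, 1]].

[[1, −40], [0, 1]]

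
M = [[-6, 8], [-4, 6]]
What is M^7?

tr M = 0 and det M = -4, so the characteristic polynomial is λ² − (0)λ + (-4) with roots 2 and -2.
Eigenvectors give P = [[-1, 2], [-1, 1]] with P⁻¹ = [[1, -2], [1, -1]], and M = P·diag(2, -2)·P⁻¹.
Then M^7 = P·diag(128, -128)·P⁻¹ = [[-128, -256], [-128, -128]] · [[1, -2], [1, -1]] = [[-384, 512], [-256, 384]].

[[-384, 512], [-256, 384]]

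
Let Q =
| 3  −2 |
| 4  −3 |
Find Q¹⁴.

Q² = I (check: tr Q = 0 and det Q = −1), so Q¹⁴ = I since 14 is even.

[[1, 0], [0, 1]]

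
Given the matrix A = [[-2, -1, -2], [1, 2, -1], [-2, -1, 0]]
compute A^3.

[[-22, -8, -16], [8, 10, -8], [-16, -8, -6]]

A^2 = [[7, 2, 5], [2, 4, -4], [3, 0, 5]]
A^3 = [[-22, -8, -16], [8, 10, -8], [-16, -8, -6]]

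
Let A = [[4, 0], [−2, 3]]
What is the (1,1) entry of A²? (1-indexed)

16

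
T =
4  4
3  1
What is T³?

[[172, 132], [99, 73]]

T² = [[28, 20], [15, 13]]
T³ = [[172, 132], [99, 73]]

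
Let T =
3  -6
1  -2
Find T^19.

T² = T (a projection; rank 1, trace 1), so T^19 = T.

[[3, -6], [1, -2]]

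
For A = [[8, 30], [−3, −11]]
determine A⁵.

tr A = −3 and det A = 2, so the characteristic polynomial is λ² − (−3)λ + (2) with roots −2 and −1.
Eigenvectors give P = [[−3, 10], [1, −3]] with P⁻¹ = [[3, 10], [1, 3]], and A = P·diag(−2, −1)·P⁻¹.
Then A⁵ = P·diag(−32, −1)·P⁻¹ = [[96, −10], [−32, 3]] · [[3, 10], [1, 3]] = [[278, 930], [−93, −311]].

[[278, 930], [−93, −311]]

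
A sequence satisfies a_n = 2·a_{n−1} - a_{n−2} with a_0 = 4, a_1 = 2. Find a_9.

-14

With companion matrix T = [[2, -1], [1, 0]], [a_n, a_{n−1}]ᵀ = T·[a_{n−1}, a_{n−2}]ᵀ, so [a_9, a_8]ᵀ = T⁸·[a_1, a_0]ᵀ.
T⁸ = [[9, -8], [8, -7]], giving [a_9, a_8]ᵀ = [[-14], [-12]].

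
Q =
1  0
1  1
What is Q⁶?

[[1, 0], [6, 1]]

Q = I + N where N = [[0, 0], [1, 0]] is strictly lower-triangular, so N² = 0.
(I + N)⁶ = I + 6·N = [[1, 0], [6, 1]].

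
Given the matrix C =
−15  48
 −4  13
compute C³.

[[−111, 336], [−28, 85]]

tr C = −2 and det C = −3, so the characteristic polynomial is λ² − (−2)λ + (−3) with roots −3 and 1.
Eigenvectors give P = [[4, 3], [1, 1]] with P⁻¹ = [[1, −3], [−1, 4]], and C = P·diag(−3, 1)·P⁻¹.
Then C³ = P·diag(−27, 1)·P⁻¹ = [[−108, 3], [−27, 1]] · [[1, −3], [−1, 4]] = [[−111, 336], [−28, 85]].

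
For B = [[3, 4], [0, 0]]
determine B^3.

B^2 = [[9, 12], [0, 0]]
B^3 = [[27, 36], [0, 0]]

[[27, 36], [0, 0]]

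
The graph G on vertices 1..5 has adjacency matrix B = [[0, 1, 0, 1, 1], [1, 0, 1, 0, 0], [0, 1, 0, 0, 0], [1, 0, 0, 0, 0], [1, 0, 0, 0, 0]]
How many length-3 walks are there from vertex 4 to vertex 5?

0

The number of length-3 walks from vertex 4 to vertex 5 is entry (4,5) of B³, where B is the adjacency matrix.
B² = [[3, 0, 1, 0, 0], [0, 2, 0, 1, 1], [1, 0, 1, 0, 0], [0, 1, 0, 1, 1], [0, 1, 0, 1, 1]]
B³ = [[0, 4, 0, 3, 3], [4, 0, 2, 0, 0], [0, 2, 0, 1, 1], [3, 0, 1, 0, 0], [3, 0, 1, 0, 0]]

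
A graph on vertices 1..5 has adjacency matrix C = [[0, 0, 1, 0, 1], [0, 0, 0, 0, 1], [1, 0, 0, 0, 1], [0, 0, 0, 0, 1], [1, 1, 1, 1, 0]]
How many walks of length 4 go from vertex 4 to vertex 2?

The number of length-4 walks from vertex 4 to vertex 2 is entry (4,2) of C⁴, where C is the adjacency matrix.
C² = [[2, 1, 1, 1, 1], [1, 1, 1, 1, 0], [1, 1, 2, 1, 1], [1, 1, 1, 1, 0], [1, 0, 1, 0, 4]]
C³ = [[2, 1, 3, 1, 5], [1, 0, 1, 0, 4], [3, 1, 2, 1, 5], [1, 0, 1, 0, 4], [5, 4, 5, 4, 2]]
C⁴ = [[8, 5, 7, 5, 7], [5, 4, 5, 4, 2], [7, 5, 8, 5, 7], [5, 4, 5, 4, 2], [7, 2, 7, 2, 18]]

4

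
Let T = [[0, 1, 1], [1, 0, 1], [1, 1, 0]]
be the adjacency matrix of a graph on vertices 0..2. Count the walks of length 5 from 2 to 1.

11

The number of length-5 walks from vertex 2 to vertex 1 is entry (2,1) of T⁵, where T is the adjacency matrix.
T² = [[2, 1, 1], [1, 2, 1], [1, 1, 2]]
T³ = [[2, 3, 3], [3, 2, 3], [3, 3, 2]]
T⁴ = [[6, 5, 5], [5, 6, 5], [5, 5, 6]]
T⁵ = [[10, 11, 11], [11, 10, 11], [11, 11, 10]]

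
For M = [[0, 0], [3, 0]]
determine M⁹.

[[0, 0], [0, 0]]

M is strictly triangular, hence nilpotent: M² = 0, so M⁹ = 0.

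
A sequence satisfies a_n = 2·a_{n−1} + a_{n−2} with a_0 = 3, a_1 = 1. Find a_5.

65

With companion matrix M = [[2, 1], [1, 0]], [a_n, a_{n−1}]ᵀ = M·[a_{n−1}, a_{n−2}]ᵀ, so [a_5, a_4]ᵀ = M^4·[a_1, a_0]ᵀ.
M^4 = [[29, 12], [12, 5]], giving [a_5, a_4]ᵀ = [[65], [27]].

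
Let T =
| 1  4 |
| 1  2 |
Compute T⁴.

T² = [[5, 12], [3, 8]]
T³ = [[17, 44], [11, 28]]
T⁴ = [[61, 156], [39, 100]]

[[61, 156], [39, 100]]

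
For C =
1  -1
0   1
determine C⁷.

C = I + N where N = [[0, -1], [0, 0]] is strictly upper-triangular, so N² = 0.
(I + N)⁷ = I + 7·N = [[1, -7], [0, 1]].

[[1, -7], [0, 1]]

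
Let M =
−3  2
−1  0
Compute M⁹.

[[−1023, 1022], [−511, 510]]

tr M = −3 and det M = 2, so the characteristic polynomial is λ² − (−3)λ + (2) with roots −2 and −1.
Eigenvectors give P = [[2, 1], [1, 1]] with P⁻¹ = [[1, −1], [−1, 2]], and M = P·diag(−2, −1)·P⁻¹.
Then M⁹ = P·diag(−512, −1)·P⁻¹ = [[−1024, −1], [−512, −1]] · [[1, −1], [−1, 2]] = [[−1023, 1022], [−511, 510]].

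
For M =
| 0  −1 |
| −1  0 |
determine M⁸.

M² = I (check: tr M = 0 and det M = −1), so M⁸ = I since 8 is even.

[[1, 0], [0, 1]]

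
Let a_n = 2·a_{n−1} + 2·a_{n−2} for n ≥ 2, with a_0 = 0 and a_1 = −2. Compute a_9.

With companion matrix C = [[2, 2], [1, 0]], [a_n, a_{n−1}]ᵀ = C·[a_{n−1}, a_{n−2}]ᵀ, so [a_9, a_8]ᵀ = C^8·[a_1, a_0]ᵀ.
C^8 = [[2448, 1792], [896, 656]], giving [a_9, a_8]ᵀ = [[−4896], [−1792]].

−4896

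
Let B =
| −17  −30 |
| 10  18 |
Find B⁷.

[[−7073, −13890], [4630, 9132]]

tr B = 1 and det B = −6, so the characteristic polynomial is λ² − (1)λ + (−6) with roots −2 and 3.
Eigenvectors give P = [[−2, 3], [1, −2]] with P⁻¹ = [[−2, −3], [−1, −2]], and B = P·diag(−2, 3)·P⁻¹.
Then B⁷ = P·diag(−128, 2187)·P⁻¹ = [[256, 6561], [−128, −4374]] · [[−2, −3], [−1, −2]] = [[−7073, −13890], [4630, 9132]].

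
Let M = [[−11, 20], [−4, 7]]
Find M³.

[[−131, 260], [−52, 103]]

tr M = −4 and det M = 3, so the characteristic polynomial is λ² − (−4)λ + (3) with roots −1 and −3.
Eigenvectors give P = [[2, 5], [1, 2]] with P⁻¹ = [[−2, 5], [1, −2]], and M = P·diag(−1, −3)·P⁻¹.
Then M³ = P·diag(−1, −27)·P⁻¹ = [[−2, −135], [−1, −54]] · [[−2, 5], [1, −2]] = [[−131, 260], [−52, 103]].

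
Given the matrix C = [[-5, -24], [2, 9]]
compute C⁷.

[[-6557, -26232], [2186, 8745]]

tr C = 4 and det C = 3, so the characteristic polynomial is λ² − (4)λ + (3) with roots 1 and 3.
Eigenvectors give P = [[4, -3], [-1, 1]] with P⁻¹ = [[1, 3], [1, 4]], and C = P·diag(1, 3)·P⁻¹.
Then C⁷ = P·diag(1, 2187)·P⁻¹ = [[4, -6561], [-1, 2187]] · [[1, 3], [1, 4]] = [[-6557, -26232], [2186, 8745]].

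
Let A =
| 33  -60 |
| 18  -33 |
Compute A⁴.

[[81, 0], [0, 81]]

tr A = 0 and det A = -9, so the characteristic polynomial is λ² − (0)λ + (-9) with roots -3 and 3.
Eigenvectors give P = [[-5, 2], [-3, 1]] with P⁻¹ = [[1, -2], [3, -5]], and A = P·diag(-3, 3)·P⁻¹.
Then A⁴ = P·diag(81, 81)·P⁻¹ = [[-405, 162], [-243, 81]] · [[1, -2], [3, -5]] = [[81, 0], [0, 81]].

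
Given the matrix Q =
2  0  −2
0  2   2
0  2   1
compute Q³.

[[8, −20, −22], [0, 28, 22], [0, 22, 17]]

Q² = [[4, −4, −6], [0, 8, 6], [0, 6, 5]]
Q³ = [[8, −20, −22], [0, 28, 22], [0, 22, 17]]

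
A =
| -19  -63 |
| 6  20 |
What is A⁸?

tr A = 1 and det A = -2, so the characteristic polynomial is λ² − (1)λ + (-2) with roots -1 and 2.
Eigenvectors give P = [[7, -3], [-2, 1]] with P⁻¹ = [[1, 3], [2, 7]], and A = P·diag(-1, 2)·P⁻¹.
Then A⁸ = P·diag(1, 256)·P⁻¹ = [[7, -768], [-2, 256]] · [[1, 3], [2, 7]] = [[-1529, -5355], [510, 1786]].

[[-1529, -5355], [510, 1786]]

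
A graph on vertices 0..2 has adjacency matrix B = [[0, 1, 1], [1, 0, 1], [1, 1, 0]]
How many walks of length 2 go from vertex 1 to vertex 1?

The number of length-2 walks from vertex 1 to vertex 1 is entry (1,1) of B², where B is the adjacency matrix.
B² = [[2, 1, 1], [1, 2, 1], [1, 1, 2]]

2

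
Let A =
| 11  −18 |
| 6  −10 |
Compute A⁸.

tr A = 1 and det A = −2, so the characteristic polynomial is λ² − (1)λ + (−2) with roots −1 and 2.
Eigenvectors give P = [[−3, 2], [−2, 1]] with P⁻¹ = [[1, −2], [2, −3]], and A = P·diag(−1, 2)·P⁻¹.
Then A⁸ = P·diag(1, 256)·P⁻¹ = [[−3, 512], [−2, 256]] · [[1, −2], [2, −3]] = [[1021, −1530], [510, −764]].

[[1021, −1530], [510, −764]]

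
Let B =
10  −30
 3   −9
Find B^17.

B² = B (a projection; rank 1, trace 1), so B^17 = B.

[[10, −30], [3, −9]]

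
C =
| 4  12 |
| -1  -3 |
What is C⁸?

C² = C (a projection; rank 1, trace 1), so C⁸ = C.

[[4, 12], [-1, -3]]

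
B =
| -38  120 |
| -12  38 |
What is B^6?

tr B = 0 and det B = -4, so the characteristic polynomial is λ² − (0)λ + (-4) with roots 2 and -2.
Eigenvectors give P = [[3, 10], [1, 3]] with P⁻¹ = [[-3, 10], [1, -3]], and B = P·diag(2, -2)·P⁻¹.
Then B^6 = P·diag(64, 64)·P⁻¹ = [[192, 640], [64, 192]] · [[-3, 10], [1, -3]] = [[64, 0], [0, 64]].

[[64, 0], [0, 64]]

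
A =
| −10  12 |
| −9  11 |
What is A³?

[[−28, 36], [−27, 35]]

tr A = 1 and det A = −2, so the characteristic polynomial is λ² − (1)λ + (−2) with roots 2 and −1.
Eigenvectors give P = [[−1, 4], [−1, 3]] with P⁻¹ = [[3, −4], [1, −1]], and A = P·diag(2, −1)·P⁻¹.
Then A³ = P·diag(8, −1)·P⁻¹ = [[−8, −4], [−8, −3]] · [[3, −4], [1, −1]] = [[−28, 36], [−27, 35]].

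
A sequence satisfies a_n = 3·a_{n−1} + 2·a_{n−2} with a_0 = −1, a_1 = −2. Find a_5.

−356

With companion matrix M = [[3, 2], [1, 0]], [a_n, a_{n−1}]ᵀ = M·[a_{n−1}, a_{n−2}]ᵀ, so [a_5, a_4]ᵀ = M⁴·[a_1, a_0]ᵀ.
M⁴ = [[139, 78], [39, 22]], giving [a_5, a_4]ᵀ = [[−356], [−100]].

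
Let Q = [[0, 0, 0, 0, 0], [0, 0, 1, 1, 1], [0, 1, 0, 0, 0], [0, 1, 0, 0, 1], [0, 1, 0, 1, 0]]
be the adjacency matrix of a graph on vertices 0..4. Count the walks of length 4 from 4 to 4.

7

The number of length-4 walks from vertex 4 to vertex 4 is entry (4,4) of Q^4, where Q is the adjacency matrix.
Q^2 = [[0, 0, 0, 0, 0], [0, 3, 0, 1, 1], [0, 0, 1, 1, 1], [0, 1, 1, 2, 1], [0, 1, 1, 1, 2]]
Q^3 = [[0, 0, 0, 0, 0], [0, 2, 3, 4, 4], [0, 3, 0, 1, 1], [0, 4, 1, 2, 3], [0, 4, 1, 3, 2]]
Q^4 = [[0, 0, 0, 0, 0], [0, 11, 2, 6, 6], [0, 2, 3, 4, 4], [0, 6, 4, 7, 6], [0, 6, 4, 6, 7]]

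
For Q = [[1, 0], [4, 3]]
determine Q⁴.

Q² = [[1, 0], [16, 9]]
Q³ = [[1, 0], [52, 27]]
Q⁴ = [[1, 0], [160, 81]]

[[1, 0], [160, 81]]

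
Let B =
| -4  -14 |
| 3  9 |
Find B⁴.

[[-374, -910], [195, 471]]

tr B = 5 and det B = 6, so the characteristic polynomial is λ² − (5)λ + (6) with roots 2 and 3.
Eigenvectors give P = [[-7, -2], [3, 1]] with P⁻¹ = [[-1, -2], [3, 7]], and B = P·diag(2, 3)·P⁻¹.
Then B⁴ = P·diag(16, 81)·P⁻¹ = [[-112, -162], [48, 81]] · [[-1, -2], [3, 7]] = [[-374, -910], [195, 471]].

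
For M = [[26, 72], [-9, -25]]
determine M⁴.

[[136, 360], [-45, -119]]

tr M = 1 and det M = -2, so the characteristic polynomial is λ² − (1)λ + (-2) with roots 2 and -1.
Eigenvectors give P = [[3, 8], [-1, -3]] with P⁻¹ = [[3, 8], [-1, -3]], and M = P·diag(2, -1)·P⁻¹.
Then M⁴ = P·diag(16, 1)·P⁻¹ = [[48, 8], [-16, -3]] · [[3, 8], [-1, -3]] = [[136, 360], [-45, -119]].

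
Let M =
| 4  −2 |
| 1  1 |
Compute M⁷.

tr M = 5 and det M = 6, so the characteristic polynomial is λ² − (5)λ + (6) with roots 2 and 3.
Eigenvectors give P = [[1, 2], [1, 1]] with P⁻¹ = [[−1, 2], [1, −1]], and M = P·diag(2, 3)·P⁻¹.
Then M⁷ = P·diag(128, 2187)·P⁻¹ = [[128, 4374], [128, 2187]] · [[−1, 2], [1, −1]] = [[4246, −4118], [2059, −1931]].

[[4246, −4118], [2059, −1931]]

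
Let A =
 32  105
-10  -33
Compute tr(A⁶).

tr A = -1 and det A = -6, so the characteristic polynomial is λ² − (-1)λ + (-6) with roots -3 and 2.
Eigenvectors give P = [[-3, -7], [1, 2]] with P⁻¹ = [[2, 7], [-1, -3]], and A = P·diag(-3, 2)·P⁻¹.
Then A⁶ = P·diag(729, 64)·P⁻¹ = [[-2187, -448], [729, 128]] · [[2, 7], [-1, -3]] = [[-3926, -13965], [1330, 4719]].

793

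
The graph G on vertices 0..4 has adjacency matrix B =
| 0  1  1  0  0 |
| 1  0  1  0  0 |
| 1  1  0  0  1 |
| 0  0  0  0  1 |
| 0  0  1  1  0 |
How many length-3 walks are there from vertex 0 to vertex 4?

1

The number of length-3 walks from vertex 0 to vertex 4 is entry (0,4) of B³, where B is the adjacency matrix.
B² = [[2, 1, 1, 0, 1], [1, 2, 1, 0, 1], [1, 1, 3, 1, 0], [0, 0, 1, 1, 0], [1, 1, 0, 0, 2]]
B³ = [[2, 3, 4, 1, 1], [3, 2, 4, 1, 1], [4, 4, 2, 0, 4], [1, 1, 0, 0, 2], [1, 1, 4, 2, 0]]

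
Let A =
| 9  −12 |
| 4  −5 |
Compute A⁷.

[[8745, −13116], [4372, −6557]]

tr A = 4 and det A = 3, so the characteristic polynomial is λ² − (4)λ + (3) with roots 1 and 3.
Eigenvectors give P = [[−3, 2], [−2, 1]] with P⁻¹ = [[1, −2], [2, −3]], and A = P·diag(1, 3)·P⁻¹.
Then A⁷ = P·diag(1, 2187)·P⁻¹ = [[−3, 4374], [−2, 2187]] · [[1, −2], [2, −3]] = [[8745, −13116], [4372, −6557]].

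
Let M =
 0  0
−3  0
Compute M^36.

M is strictly triangular, hence nilpotent: M^2 = 0, so M^36 = 0.

[[0, 0], [0, 0]]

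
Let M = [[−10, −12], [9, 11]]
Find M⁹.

tr M = 1 and det M = −2, so the characteristic polynomial is λ² − (1)λ + (−2) with roots 2 and −1.
Eigenvectors give P = [[−1, −4], [1, 3]] with P⁻¹ = [[3, 4], [−1, −1]], and M = P·diag(2, −1)·P⁻¹.
Then M⁹ = P·diag(512, −1)·P⁻¹ = [[−512, 4], [512, −3]] · [[3, 4], [−1, −1]] = [[−1540, −2052], [1539, 2051]].

[[−1540, −2052], [1539, 2051]]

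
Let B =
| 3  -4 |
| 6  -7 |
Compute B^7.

tr B = -4 and det B = 3, so the characteristic polynomial is λ² − (-4)λ + (3) with roots -1 and -3.
Eigenvectors give P = [[1, -2], [1, -3]] with P⁻¹ = [[3, -2], [1, -1]], and B = P·diag(-1, -3)·P⁻¹.
Then B^7 = P·diag(-1, -2187)·P⁻¹ = [[-1, 4374], [-1, 6561]] · [[3, -2], [1, -1]] = [[4371, -4372], [6558, -6559]].

[[4371, -4372], [6558, -6559]]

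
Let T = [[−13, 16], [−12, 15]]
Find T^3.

[[−85, 112], [−84, 111]]

tr T = 2 and det T = −3, so the characteristic polynomial is λ² − (2)λ + (−3) with roots −1 and 3.
Eigenvectors give P = [[−4, 1], [−3, 1]] with P⁻¹ = [[−1, 1], [−3, 4]], and T = P·diag(−1, 3)·P⁻¹.
Then T^3 = P·diag(−1, 27)·P⁻¹ = [[4, 27], [3, 27]] · [[−1, 1], [−3, 4]] = [[−85, 112], [−84, 111]].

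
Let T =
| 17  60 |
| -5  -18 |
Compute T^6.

[[-1931, -7980], [665, 2724]]

tr T = -1 and det T = -6, so the characteristic polynomial is λ² − (-1)λ + (-6) with roots -3 and 2.
Eigenvectors give P = [[3, 4], [-1, -1]] with P⁻¹ = [[-1, -4], [1, 3]], and T = P·diag(-3, 2)·P⁻¹.
Then T^6 = P·diag(729, 64)·P⁻¹ = [[2187, 256], [-729, -64]] · [[-1, -4], [1, 3]] = [[-1931, -7980], [665, 2724]].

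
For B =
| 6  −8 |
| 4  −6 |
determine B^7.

tr B = 0 and det B = −4, so the characteristic polynomial is λ² − (0)λ + (−4) with roots 2 and −2.
Eigenvectors give P = [[−2, −1], [−1, −1]] with P⁻¹ = [[−1, 1], [1, −2]], and B = P·diag(2, −2)·P⁻¹.
Then B^7 = P·diag(128, −128)·P⁻¹ = [[−256, 128], [−128, 128]] · [[−1, 1], [1, −2]] = [[384, −512], [256, −384]].

[[384, −512], [256, −384]]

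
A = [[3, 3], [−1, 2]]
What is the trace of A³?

−10

A² = [[6, 15], [−5, 1]]
A³ = [[3, 48], [−16, −13]]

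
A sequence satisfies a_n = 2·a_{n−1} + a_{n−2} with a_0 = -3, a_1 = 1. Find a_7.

-41

With companion matrix B = [[2, 1], [1, 0]], [a_n, a_{n−1}]ᵀ = B·[a_{n−1}, a_{n−2}]ᵀ, so [a_7, a_6]ᵀ = B^6·[a_1, a_0]ᵀ.
B^6 = [[169, 70], [70, 29]], giving [a_7, a_6]ᵀ = [[-41], [-17]].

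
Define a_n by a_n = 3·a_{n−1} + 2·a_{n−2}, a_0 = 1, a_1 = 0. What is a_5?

With companion matrix T = [[3, 2], [1, 0]], [a_n, a_{n−1}]ᵀ = T·[a_{n−1}, a_{n−2}]ᵀ, so [a_5, a_4]ᵀ = T⁴·[a_1, a_0]ᵀ.
T⁴ = [[139, 78], [39, 22]], giving [a_5, a_4]ᵀ = [[78], [22]].

78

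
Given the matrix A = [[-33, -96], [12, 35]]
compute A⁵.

[[-1953, -5856], [732, 2195]]

tr A = 2 and det A = -3, so the characteristic polynomial is λ² − (2)λ + (-3) with roots 3 and -1.
Eigenvectors give P = [[-8, -3], [3, 1]] with P⁻¹ = [[1, 3], [-3, -8]], and A = P·diag(3, -1)·P⁻¹.
Then A⁵ = P·diag(243, -1)·P⁻¹ = [[-1944, 3], [729, -1]] · [[1, 3], [-3, -8]] = [[-1953, -5856], [732, 2195]].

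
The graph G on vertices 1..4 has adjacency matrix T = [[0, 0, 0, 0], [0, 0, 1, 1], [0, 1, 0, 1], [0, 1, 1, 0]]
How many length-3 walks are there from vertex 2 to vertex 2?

2

The number of length-3 walks from vertex 2 to vertex 2 is entry (2,2) of T^3, where T is the adjacency matrix.
T^2 = [[0, 0, 0, 0], [0, 2, 1, 1], [0, 1, 2, 1], [0, 1, 1, 2]]
T^3 = [[0, 0, 0, 0], [0, 2, 3, 3], [0, 3, 2, 3], [0, 3, 3, 2]]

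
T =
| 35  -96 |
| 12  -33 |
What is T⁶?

tr T = 2 and det T = -3, so the characteristic polynomial is λ² − (2)λ + (-3) with roots -1 and 3.
Eigenvectors give P = [[-8, 3], [-3, 1]] with P⁻¹ = [[1, -3], [3, -8]], and T = P·diag(-1, 3)·P⁻¹.
Then T⁶ = P·diag(1, 729)·P⁻¹ = [[-8, 2187], [-3, 729]] · [[1, -3], [3, -8]] = [[6553, -17472], [2184, -5823]].

[[6553, -17472], [2184, -5823]]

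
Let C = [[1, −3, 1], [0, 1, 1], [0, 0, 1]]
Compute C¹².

[[1, −36, −186], [0, 1, 12], [0, 0, 1]]

C = I + N where N = [[0, −3, 1], [0, 0, 1], [0, 0, 0]] is strictly upper-triangular, so N³ = 0.
(I + N)¹² = I + 12·N + 66·N² = [[1, −36, −186], [0, 1, 12], [0, 0, 1]].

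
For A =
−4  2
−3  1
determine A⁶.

tr A = −3 and det A = 2, so the characteristic polynomial is λ² − (−3)λ + (2) with roots −1 and −2.
Eigenvectors give P = [[−2, 1], [−3, 1]] with P⁻¹ = [[1, −1], [3, −2]], and A = P·diag(−1, −2)·P⁻¹.
Then A⁶ = P·diag(1, 64)·P⁻¹ = [[−2, 64], [−3, 64]] · [[1, −1], [3, −2]] = [[190, −126], [189, −125]].

[[190, −126], [189, −125]]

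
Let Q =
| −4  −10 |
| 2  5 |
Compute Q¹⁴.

[[−4, −10], [2, 5]]

Q² = Q (a projection; rank 1, trace 1), so Q¹⁴ = Q.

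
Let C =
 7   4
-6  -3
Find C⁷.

tr C = 4 and det C = 3, so the characteristic polynomial is λ² − (4)λ + (3) with roots 1 and 3.
Eigenvectors give P = [[2, 1], [-3, -1]] with P⁻¹ = [[-1, -1], [3, 2]], and C = P·diag(1, 3)·P⁻¹.
Then C⁷ = P·diag(1, 2187)·P⁻¹ = [[2, 2187], [-3, -2187]] · [[-1, -1], [3, 2]] = [[6559, 4372], [-6558, -4371]].

[[6559, 4372], [-6558, -4371]]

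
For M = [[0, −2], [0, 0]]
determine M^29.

M is strictly triangular, hence nilpotent: M^2 = 0, so M^29 = 0.

[[0, 0], [0, 0]]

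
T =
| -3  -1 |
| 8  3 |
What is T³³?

[[-3, -1], [8, 3]]

T² = I (check: tr T = 0 and det T = -1), so T³³ = T since 33 is odd.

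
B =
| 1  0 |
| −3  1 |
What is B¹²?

[[1, 0], [−36, 1]]

B = I + N where N = [[0, 0], [−3, 0]] is strictly lower-triangular, so N² = 0.
(I + N)¹² = I + 12·N = [[1, 0], [−36, 1]].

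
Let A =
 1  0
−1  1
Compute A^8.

A = I + N where N = [[0, 0], [−1, 0]] is strictly lower-triangular, so N^2 = 0.
(I + N)^8 = I + 8·N = [[1, 0], [−8, 1]].

[[1, 0], [−8, 1]]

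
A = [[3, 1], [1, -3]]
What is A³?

[[30, 10], [10, -30]]

A² = [[10, 0], [0, 10]]
A³ = [[30, 10], [10, -30]]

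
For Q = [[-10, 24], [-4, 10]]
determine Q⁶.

[[64, 0], [0, 64]]

tr Q = 0 and det Q = -4, so the characteristic polynomial is λ² − (0)λ + (-4) with roots -2 and 2.
Eigenvectors give P = [[3, 2], [1, 1]] with P⁻¹ = [[1, -2], [-1, 3]], and Q = P·diag(-2, 2)·P⁻¹.
Then Q⁶ = P·diag(64, 64)·P⁻¹ = [[192, 128], [64, 64]] · [[1, -2], [-1, 3]] = [[64, 0], [0, 64]].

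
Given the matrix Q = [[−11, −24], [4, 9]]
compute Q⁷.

[[−6563, −13128], [2188, 4377]]

tr Q = −2 and det Q = −3, so the characteristic polynomial is λ² − (−2)λ + (−3) with roots 1 and −3.
Eigenvectors give P = [[−2, 3], [1, −1]] with P⁻¹ = [[1, 3], [1, 2]], and Q = P·diag(1, −3)·P⁻¹.
Then Q⁷ = P·diag(1, −2187)·P⁻¹ = [[−2, −6561], [1, 2187]] · [[1, 3], [1, 2]] = [[−6563, −13128], [2188, 4377]].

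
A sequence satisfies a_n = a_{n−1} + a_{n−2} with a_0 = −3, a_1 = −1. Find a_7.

With companion matrix B = [[1, 1], [1, 0]], [a_n, a_{n−1}]ᵀ = B·[a_{n−1}, a_{n−2}]ᵀ, so [a_7, a_6]ᵀ = B^6·[a_1, a_0]ᵀ.
B^6 = [[13, 8], [8, 5]], giving [a_7, a_6]ᵀ = [[−37], [−23]].

−37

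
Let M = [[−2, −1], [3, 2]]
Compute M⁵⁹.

M² = I (check: tr M = 0 and det M = −1), so M⁵⁹ = M since 59 is odd.

[[−2, −1], [3, 2]]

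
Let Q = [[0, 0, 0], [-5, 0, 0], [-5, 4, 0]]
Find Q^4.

[[0, 0, 0], [0, 0, 0], [0, 0, 0]]

Q is strictly triangular, hence nilpotent: Q^3 = 0, so Q^4 = 0.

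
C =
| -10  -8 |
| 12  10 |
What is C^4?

[[16, 0], [0, 16]]

tr C = 0 and det C = -4, so the characteristic polynomial is λ² − (0)λ + (-4) with roots 2 and -2.
Eigenvectors give P = [[-2, -1], [3, 1]] with P⁻¹ = [[1, 1], [-3, -2]], and C = P·diag(2, -2)·P⁻¹.
Then C^4 = P·diag(16, 16)·P⁻¹ = [[-32, -16], [48, 16]] · [[1, 1], [-3, -2]] = [[16, 0], [0, 16]].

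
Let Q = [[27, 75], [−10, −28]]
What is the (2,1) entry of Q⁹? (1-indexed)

tr Q = −1 and det Q = −6, so the characteristic polynomial is λ² − (−1)λ + (−6) with roots 2 and −3.
Eigenvectors give P = [[−3, 5], [1, −2]] with P⁻¹ = [[−2, −5], [−1, −3]], and Q = P·diag(2, −3)·P⁻¹.
Then Q⁹ = P·diag(512, −19683)·P⁻¹ = [[−1536, −98415], [512, 39366]] · [[−2, −5], [−1, −3]] = [[101487, 302925], [−40390, −120658]].

−40390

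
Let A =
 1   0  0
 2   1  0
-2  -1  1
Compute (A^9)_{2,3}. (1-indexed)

A = I + N where N = [[0, 0, 0], [2, 0, 0], [-2, -1, 0]] is strictly lower-triangular, so N^3 = 0.
(I + N)^9 = I + 9·N + 36·N^2 = [[1, 0, 0], [18, 1, 0], [-90, -9, 1]].

0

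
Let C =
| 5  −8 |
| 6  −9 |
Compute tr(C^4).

82

tr C = −4 and det C = 3, so the characteristic polynomial is λ² − (−4)λ + (3) with roots −3 and −1.
Eigenvectors give P = [[1, 4], [1, 3]] with P⁻¹ = [[−3, 4], [1, −1]], and C = P·diag(−3, −1)·P⁻¹.
Then C^4 = P·diag(81, 1)·P⁻¹ = [[81, 4], [81, 3]] · [[−3, 4], [1, −1]] = [[−239, 320], [−240, 321]].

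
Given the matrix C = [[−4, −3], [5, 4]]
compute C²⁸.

C² = I (check: tr C = 0 and det C = −1), so C²⁸ = I since 28 is even.

[[1, 0], [0, 1]]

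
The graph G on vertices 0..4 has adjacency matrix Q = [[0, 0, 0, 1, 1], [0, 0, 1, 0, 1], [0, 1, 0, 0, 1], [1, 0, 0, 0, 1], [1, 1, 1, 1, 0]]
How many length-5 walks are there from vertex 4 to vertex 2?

29

The number of length-5 walks from vertex 4 to vertex 2 is entry (4,2) of Q⁵, where Q is the adjacency matrix.
Q² = [[2, 1, 1, 1, 1], [1, 2, 1, 1, 1], [1, 1, 2, 1, 1], [1, 1, 1, 2, 1], [1, 1, 1, 1, 4]]
Q³ = [[2, 2, 2, 3, 5], [2, 2, 3, 2, 5], [2, 3, 2, 2, 5], [3, 2, 2, 2, 5], [5, 5, 5, 5, 4]]
Q⁴ = [[8, 7, 7, 7, 9], [7, 8, 7, 7, 9], [7, 7, 8, 7, 9], [7, 7, 7, 8, 9], [9, 9, 9, 9, 20]]
Q⁵ = [[16, 16, 16, 17, 29], [16, 16, 17, 16, 29], [16, 17, 16, 16, 29], [17, 16, 16, 16, 29], [29, 29, 29, 29, 36]]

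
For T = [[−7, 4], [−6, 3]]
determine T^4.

[[241, −160], [240, −159]]

tr T = −4 and det T = 3, so the characteristic polynomial is λ² − (−4)λ + (3) with roots −3 and −1.
Eigenvectors give P = [[−1, 2], [−1, 3]] with P⁻¹ = [[−3, 2], [−1, 1]], and T = P·diag(−3, −1)·P⁻¹.
Then T^4 = P·diag(81, 1)·P⁻¹ = [[−81, 2], [−81, 3]] · [[−3, 2], [−1, 1]] = [[241, −160], [240, −159]].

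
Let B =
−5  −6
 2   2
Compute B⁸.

tr B = −3 and det B = 2, so the characteristic polynomial is λ² − (−3)λ + (2) with roots −1 and −2.
Eigenvectors give P = [[3, −2], [−2, 1]] with P⁻¹ = [[−1, −2], [−2, −3]], and B = P·diag(−1, −2)·P⁻¹.
Then B⁸ = P·diag(1, 256)·P⁻¹ = [[3, −512], [−2, 256]] · [[−1, −2], [−2, −3]] = [[1021, 1530], [−510, −764]].

[[1021, 1530], [−510, −764]]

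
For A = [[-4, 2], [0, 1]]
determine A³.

[[-64, 26], [0, 1]]

A² = [[16, -6], [0, 1]]
A³ = [[-64, 26], [0, 1]]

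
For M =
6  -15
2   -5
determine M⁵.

[[6, -15], [2, -5]]

M² = M (a projection; rank 1, trace 1), so M⁵ = M.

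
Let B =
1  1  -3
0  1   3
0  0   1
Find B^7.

[[1, 7, 42], [0, 1, 21], [0, 0, 1]]

B = I + N where N = [[0, 1, -3], [0, 0, 3], [0, 0, 0]] is strictly upper-triangular, so N^3 = 0.
(I + N)^7 = I + 7·N + 21·N^2 = [[1, 7, 42], [0, 1, 21], [0, 0, 1]].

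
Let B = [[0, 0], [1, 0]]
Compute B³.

[[0, 0], [0, 0]]

B is strictly triangular, hence nilpotent: B² = 0, so B³ = 0.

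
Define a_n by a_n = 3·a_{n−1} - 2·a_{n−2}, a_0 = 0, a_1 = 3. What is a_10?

3069

With companion matrix A = [[3, -2], [1, 0]], [a_n, a_{n−1}]ᵀ = A·[a_{n−1}, a_{n−2}]ᵀ, so [a_10, a_9]ᵀ = A^9·[a_1, a_0]ᵀ.
A^9 = [[1023, -1022], [511, -510]], giving [a_10, a_9]ᵀ = [[3069], [1533]].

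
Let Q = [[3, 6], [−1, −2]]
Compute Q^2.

Q² = Q (a projection; rank 1, trace 1), so Q^2 = Q.

[[3, 6], [−1, −2]]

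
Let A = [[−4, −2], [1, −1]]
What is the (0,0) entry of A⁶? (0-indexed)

tr A = −5 and det A = 6, so the characteristic polynomial is λ² − (−5)λ + (6) with roots −2 and −3.
Eigenvectors give P = [[−1, −2], [1, 1]] with P⁻¹ = [[1, 2], [−1, −1]], and A = P·diag(−2, −3)·P⁻¹.
Then A⁶ = P·diag(64, 729)·P⁻¹ = [[−64, −1458], [64, 729]] · [[1, 2], [−1, −1]] = [[1394, 1330], [−665, −601]].

1394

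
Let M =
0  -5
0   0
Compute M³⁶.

M is strictly triangular, hence nilpotent: M² = 0, so M³⁶ = 0.

[[0, 0], [0, 0]]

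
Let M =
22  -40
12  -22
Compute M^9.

tr M = 0 and det M = -4, so the characteristic polynomial is λ² − (0)λ + (-4) with roots -2 and 2.
Eigenvectors give P = [[-5, 2], [-3, 1]] with P⁻¹ = [[1, -2], [3, -5]], and M = P·diag(-2, 2)·P⁻¹.
Then M^9 = P·diag(-512, 512)·P⁻¹ = [[2560, 1024], [1536, 512]] · [[1, -2], [3, -5]] = [[5632, -10240], [3072, -5632]].

[[5632, -10240], [3072, -5632]]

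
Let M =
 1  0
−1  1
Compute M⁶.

[[1, 0], [−6, 1]]

M = I + N where N = [[0, 0], [−1, 0]] is strictly lower-triangular, so N² = 0.
(I + N)⁶ = I + 6·N = [[1, 0], [−6, 1]].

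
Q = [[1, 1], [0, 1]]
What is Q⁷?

Q = I + N where N = [[0, 1], [0, 0]] is strictly upper-triangular, so N² = 0.
(I + N)⁷ = I + 7·N = [[1, 7], [0, 1]].

[[1, 7], [0, 1]]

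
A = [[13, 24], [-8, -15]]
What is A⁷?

[[6565, 13128], [-4376, -8751]]

tr A = -2 and det A = -3, so the characteristic polynomial is λ² − (-2)λ + (-3) with roots 1 and -3.
Eigenvectors give P = [[-2, -3], [1, 2]] with P⁻¹ = [[-2, -3], [1, 2]], and A = P·diag(1, -3)·P⁻¹.
Then A⁷ = P·diag(1, -2187)·P⁻¹ = [[-2, 6561], [1, -4374]] · [[-2, -3], [1, 2]] = [[6565, 13128], [-4376, -8751]].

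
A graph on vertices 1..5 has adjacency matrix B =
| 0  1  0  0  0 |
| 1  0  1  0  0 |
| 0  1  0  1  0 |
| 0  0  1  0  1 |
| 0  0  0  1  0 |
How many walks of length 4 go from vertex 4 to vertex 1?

0

The number of length-4 walks from vertex 4 to vertex 1 is entry (4,1) of B⁴, where B is the adjacency matrix.
B² = [[1, 0, 1, 0, 0], [0, 2, 0, 1, 0], [1, 0, 2, 0, 1], [0, 1, 0, 2, 0], [0, 0, 1, 0, 1]]
B³ = [[0, 2, 0, 1, 0], [2, 0, 3, 0, 1], [0, 3, 0, 3, 0], [1, 0, 3, 0, 2], [0, 1, 0, 2, 0]]
B⁴ = [[2, 0, 3, 0, 1], [0, 5, 0, 4, 0], [3, 0, 6, 0, 3], [0, 4, 0, 5, 0], [1, 0, 3, 0, 2]]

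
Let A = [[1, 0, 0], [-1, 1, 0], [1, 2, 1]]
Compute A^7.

[[1, 0, 0], [-7, 1, 0], [-35, 14, 1]]

A = I + N where N = [[0, 0, 0], [-1, 0, 0], [1, 2, 0]] is strictly lower-triangular, so N^3 = 0.
(I + N)^7 = I + 7·N + 21·N^2 = [[1, 0, 0], [-7, 1, 0], [-35, 14, 1]].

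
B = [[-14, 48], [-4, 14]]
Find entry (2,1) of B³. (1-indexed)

-16

tr B = 0 and det B = -4, so the characteristic polynomial is λ² − (0)λ + (-4) with roots 2 and -2.
Eigenvectors give P = [[3, 4], [1, 1]] with P⁻¹ = [[-1, 4], [1, -3]], and B = P·diag(2, -2)·P⁻¹.
Then B³ = P·diag(8, -8)·P⁻¹ = [[24, -32], [8, -8]] · [[-1, 4], [1, -3]] = [[-56, 192], [-16, 56]].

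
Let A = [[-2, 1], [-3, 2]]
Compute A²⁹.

A² = I (check: tr A = 0 and det A = -1), so A²⁹ = A since 29 is odd.

[[-2, 1], [-3, 2]]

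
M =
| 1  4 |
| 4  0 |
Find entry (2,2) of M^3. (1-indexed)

16

M^2 = [[17, 4], [4, 16]]
M^3 = [[33, 68], [68, 16]]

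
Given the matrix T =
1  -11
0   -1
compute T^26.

T² = I (check: tr T = 0 and det T = -1), so T^26 = I since 26 is even.

[[1, 0], [0, 1]]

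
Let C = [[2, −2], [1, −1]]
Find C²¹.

C² = C (a projection; rank 1, trace 1), so C²¹ = C.

[[2, −2], [1, −1]]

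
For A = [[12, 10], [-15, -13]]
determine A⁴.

[[-114, -130], [195, 211]]

tr A = -1 and det A = -6, so the characteristic polynomial is λ² − (-1)λ + (-6) with roots 2 and -3.
Eigenvectors give P = [[1, 2], [-1, -3]] with P⁻¹ = [[3, 2], [-1, -1]], and A = P·diag(2, -3)·P⁻¹.
Then A⁴ = P·diag(16, 81)·P⁻¹ = [[16, 162], [-16, -243]] · [[3, 2], [-1, -1]] = [[-114, -130], [195, 211]].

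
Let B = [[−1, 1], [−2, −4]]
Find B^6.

[[−601, −665], [1330, 1394]]

tr B = −5 and det B = 6, so the characteristic polynomial is λ² − (−5)λ + (6) with roots −2 and −3.
Eigenvectors give P = [[1, 1], [−1, −2]] with P⁻¹ = [[2, 1], [−1, −1]], and B = P·diag(−2, −3)·P⁻¹.
Then B^6 = P·diag(64, 729)·P⁻¹ = [[64, 729], [−64, −1458]] · [[2, 1], [−1, −1]] = [[−601, −665], [1330, 1394]].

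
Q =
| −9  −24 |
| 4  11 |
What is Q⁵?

tr Q = 2 and det Q = −3, so the characteristic polynomial is λ² − (2)λ + (−3) with roots −1 and 3.
Eigenvectors give P = [[3, −2], [−1, 1]] with P⁻¹ = [[1, 2], [1, 3]], and Q = P·diag(−1, 3)·P⁻¹.
Then Q⁵ = P·diag(−1, 243)·P⁻¹ = [[−3, −486], [1, 243]] · [[1, 2], [1, 3]] = [[−489, −1464], [244, 731]].

[[−489, −1464], [244, 731]]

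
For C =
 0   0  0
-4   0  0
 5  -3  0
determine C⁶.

[[0, 0, 0], [0, 0, 0], [0, 0, 0]]

C is strictly triangular, hence nilpotent: C³ = 0, so C⁶ = 0.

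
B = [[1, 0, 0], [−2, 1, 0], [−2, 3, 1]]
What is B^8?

[[1, 0, 0], [−16, 1, 0], [−184, 24, 1]]

B = I + N where N = [[0, 0, 0], [−2, 0, 0], [−2, 3, 0]] is strictly lower-triangular, so N^3 = 0.
(I + N)^8 = I + 8·N + 28·N^2 = [[1, 0, 0], [−16, 1, 0], [−184, 24, 1]].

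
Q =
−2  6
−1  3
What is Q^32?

[[−2, 6], [−1, 3]]

Q² = Q (a projection; rank 1, trace 1), so Q^32 = Q.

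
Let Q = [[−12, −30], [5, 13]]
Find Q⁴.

tr Q = 1 and det Q = −6, so the characteristic polynomial is λ² − (1)λ + (−6) with roots 3 and −2.
Eigenvectors give P = [[−2, 3], [1, −1]] with P⁻¹ = [[1, 3], [1, 2]], and Q = P·diag(3, −2)·P⁻¹.
Then Q⁴ = P·diag(81, 16)·P⁻¹ = [[−162, 48], [81, −16]] · [[1, 3], [1, 2]] = [[−114, −390], [65, 211]].

[[−114, −390], [65, 211]]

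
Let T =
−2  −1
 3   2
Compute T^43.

[[−2, −1], [3, 2]]

T² = I (check: tr T = 0 and det T = −1), so T^43 = T since 43 is odd.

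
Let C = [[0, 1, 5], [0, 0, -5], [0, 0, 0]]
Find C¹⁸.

[[0, 0, 0], [0, 0, 0], [0, 0, 0]]

C is strictly triangular, hence nilpotent: C³ = 0, so C¹⁸ = 0.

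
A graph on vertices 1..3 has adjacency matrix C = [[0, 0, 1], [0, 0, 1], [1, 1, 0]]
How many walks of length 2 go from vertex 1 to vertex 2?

The number of length-2 walks from vertex 1 to vertex 2 is entry (1,2) of C², where C is the adjacency matrix.
C² = [[1, 1, 0], [1, 1, 0], [0, 0, 2]]

1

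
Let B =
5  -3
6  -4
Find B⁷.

[[257, -129], [258, -130]]

tr B = 1 and det B = -2, so the characteristic polynomial is λ² − (1)λ + (-2) with roots -1 and 2.
Eigenvectors give P = [[-1, 1], [-2, 1]] with P⁻¹ = [[1, -1], [2, -1]], and B = P·diag(-1, 2)·P⁻¹.
Then B⁷ = P·diag(-1, 128)·P⁻¹ = [[1, 128], [2, 128]] · [[1, -1], [2, -1]] = [[257, -129], [258, -130]].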